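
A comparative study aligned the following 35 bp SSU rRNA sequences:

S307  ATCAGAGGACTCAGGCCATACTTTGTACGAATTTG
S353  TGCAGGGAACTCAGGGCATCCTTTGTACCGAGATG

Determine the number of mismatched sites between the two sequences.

10

Mismatches occur at site 1 (A→T), site 2 (T→G), site 6 (A→G), site 8 (G→A), site 16 (C→G), site 20 (A→C), site 29 (G→C), site 30 (A→G), site 32 (T→G), site 33 (T→A).
That gives 10 mismatches out of 35 aligned sites, so the Hamming distance is 10.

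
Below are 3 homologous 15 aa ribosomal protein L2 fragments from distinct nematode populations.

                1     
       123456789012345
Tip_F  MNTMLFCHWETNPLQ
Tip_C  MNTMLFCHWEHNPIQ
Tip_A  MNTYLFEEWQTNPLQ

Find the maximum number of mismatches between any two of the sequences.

6

Pairwise Hamming distances:
  Tip_F vs Tip_C: 2
  Tip_F vs Tip_A: 4
  Tip_C vs Tip_A: 6
The largest is 6, between Tip_C and Tip_A.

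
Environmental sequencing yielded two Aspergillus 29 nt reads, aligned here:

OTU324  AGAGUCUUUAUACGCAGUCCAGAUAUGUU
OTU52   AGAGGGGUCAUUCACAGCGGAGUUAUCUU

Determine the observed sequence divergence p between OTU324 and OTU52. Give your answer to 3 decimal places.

0.379

Mismatches occur at site 5 (U→G), site 6 (C→G), site 7 (U→G), site 9 (U→C), site 12 (A→U), site 14 (G→A), site 18 (U→C), site 19 (C→G), site 20 (C→G), site 23 (A→U), site 27 (G→C).
There are 11 differences over 29 sites, so p = 11/29 = 0.379.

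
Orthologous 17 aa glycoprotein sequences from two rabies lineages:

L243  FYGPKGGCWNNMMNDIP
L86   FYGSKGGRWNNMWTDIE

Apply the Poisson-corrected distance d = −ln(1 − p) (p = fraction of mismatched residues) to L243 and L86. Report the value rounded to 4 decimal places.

0.3483

Mismatches occur at site 4 (P/S), site 8 (C/R), site 13 (M/W), site 14 (N/T), site 17 (P/E).
p = 5/17 = 0.294118.
d = −ln(1 − 0.294118) = −ln(0.705882) = 0.3483.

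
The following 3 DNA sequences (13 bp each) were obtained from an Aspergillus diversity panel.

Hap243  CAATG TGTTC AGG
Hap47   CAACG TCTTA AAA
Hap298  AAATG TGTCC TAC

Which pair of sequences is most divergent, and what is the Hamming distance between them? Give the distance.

Pairwise Hamming distances:
  Hap243 vs Hap47: 5
  Hap243 vs Hap298: 5
  Hap47 vs Hap298: 7
The largest is 7, between Hap47 and Hap298.

7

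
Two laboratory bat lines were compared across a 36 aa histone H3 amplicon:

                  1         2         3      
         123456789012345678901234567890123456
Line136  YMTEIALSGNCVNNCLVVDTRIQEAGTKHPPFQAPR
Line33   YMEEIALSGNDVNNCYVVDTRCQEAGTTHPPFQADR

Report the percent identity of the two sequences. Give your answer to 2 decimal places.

Differing sites — 3:T/E; 11:C/D; 16:L/Y; 22:I/C; 28:K/T; 35:P/D.
30 of the 36 sites match, so the percent identity is 30/36 × 100 = 83.33%.

83.33%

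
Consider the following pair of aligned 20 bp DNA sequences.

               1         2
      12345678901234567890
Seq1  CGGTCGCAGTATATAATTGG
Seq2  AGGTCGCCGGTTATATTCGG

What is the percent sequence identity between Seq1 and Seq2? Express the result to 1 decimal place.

70.0%

The sequences differ at positions 1 (C/A), 8 (A/C), 10 (T/G), 11 (A/T), 16 (A/T), 18 (T/C).
14 of the 20 sites match, so the percent identity is 14/20 × 100 = 70.0%.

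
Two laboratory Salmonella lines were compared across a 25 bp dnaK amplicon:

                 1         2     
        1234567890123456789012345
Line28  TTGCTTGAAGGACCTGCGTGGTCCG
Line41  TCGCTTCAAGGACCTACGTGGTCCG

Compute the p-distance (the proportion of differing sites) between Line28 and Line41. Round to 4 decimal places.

0.1200

Mismatches occur at site 2 (T/C), site 7 (G/C), site 16 (G/A).
There are 3 differences over 25 sites, so p = 3/25 = 0.1200.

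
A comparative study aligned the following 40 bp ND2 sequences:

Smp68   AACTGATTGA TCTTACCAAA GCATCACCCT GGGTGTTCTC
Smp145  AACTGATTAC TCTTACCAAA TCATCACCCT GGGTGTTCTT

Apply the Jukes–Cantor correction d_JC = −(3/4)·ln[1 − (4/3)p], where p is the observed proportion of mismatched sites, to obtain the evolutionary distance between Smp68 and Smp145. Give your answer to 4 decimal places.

0.1073

Differing sites — 9:G/A; 10:A/C; 21:G/T; 40:C/T.
p = 4/40 = 0.100000.
d = −0.75 · ln(1 − (4/3)·0.100000) = −0.75 · ln(0.866667) = −0.75 · (-0.143100) = 0.1073.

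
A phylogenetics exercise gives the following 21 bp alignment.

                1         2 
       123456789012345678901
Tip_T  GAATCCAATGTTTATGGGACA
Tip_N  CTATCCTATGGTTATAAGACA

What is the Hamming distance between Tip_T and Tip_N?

The sequences differ at positions 1 (G/C), 2 (A/T), 7 (A/T), 11 (T/G), 16 (G/A), 17 (G/A).
That gives 6 mismatches out of 21 aligned sites, so the Hamming distance is 6.

6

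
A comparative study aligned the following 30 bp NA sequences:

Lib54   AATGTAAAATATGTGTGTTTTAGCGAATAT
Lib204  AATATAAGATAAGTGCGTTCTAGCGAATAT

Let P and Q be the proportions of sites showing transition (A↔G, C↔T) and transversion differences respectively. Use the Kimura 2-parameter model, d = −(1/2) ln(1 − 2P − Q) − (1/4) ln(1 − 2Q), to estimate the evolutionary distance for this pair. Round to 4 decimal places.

The sequences differ at positions 4 (G/A, transition), 8 (A/G, transition), 12 (T/A, transversion), 16 (T/C, transition), 20 (T/C, transition).
Of the 5 differences, 4 transitions and 1 transversion over 30 sites: P = 4/30 = 0.133333, Q = 1/30 = 0.033333.
d = −0.5·ln(0.700001) − 0.25·ln(0.933334) = −0.5·(-0.356674) − 0.25·(-0.068992) = 0.1956.

0.1956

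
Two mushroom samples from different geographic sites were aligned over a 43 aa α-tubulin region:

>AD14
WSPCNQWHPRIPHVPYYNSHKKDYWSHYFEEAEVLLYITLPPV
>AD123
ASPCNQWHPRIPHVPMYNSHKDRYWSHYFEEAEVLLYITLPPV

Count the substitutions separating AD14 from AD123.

4

Differing sites — 1:W/A; 16:Y/M; 22:K/D; 23:D/R.
That gives 4 mismatches out of 43 aligned sites, so the Hamming distance is 4.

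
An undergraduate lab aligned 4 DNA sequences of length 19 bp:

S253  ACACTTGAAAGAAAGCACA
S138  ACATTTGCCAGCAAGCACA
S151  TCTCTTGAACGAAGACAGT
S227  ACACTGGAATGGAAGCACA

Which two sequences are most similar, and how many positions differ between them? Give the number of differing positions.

Pairwise Hamming distances:
  S253 vs S138: 4
  S253 vs S151: 7
  S253 vs S227: 3
  S138 vs S151: 11
  S138 vs S227: 6
  S151 vs S227: 9
The smallest is 3, between S253 and S227.

3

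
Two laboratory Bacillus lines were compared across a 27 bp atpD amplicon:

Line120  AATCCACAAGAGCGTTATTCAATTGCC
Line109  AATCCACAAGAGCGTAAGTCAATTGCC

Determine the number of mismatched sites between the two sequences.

2

Mismatches occur at site 16 (T→A), site 18 (T→G).
That gives 2 mismatches out of 27 aligned sites, so the Hamming distance is 2.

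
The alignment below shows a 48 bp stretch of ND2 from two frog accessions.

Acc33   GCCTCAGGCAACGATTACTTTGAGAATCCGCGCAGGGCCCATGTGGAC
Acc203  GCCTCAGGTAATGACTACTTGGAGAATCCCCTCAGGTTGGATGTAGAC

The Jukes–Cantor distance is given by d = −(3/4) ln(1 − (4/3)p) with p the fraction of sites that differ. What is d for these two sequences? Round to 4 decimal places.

0.2735

Mismatches occur at site 9 (C→T), site 12 (C→T), site 15 (T→C), site 21 (T→G), site 30 (G→C), site 32 (G→T), site 37 (G→T), site 38 (C→T), site 39 (C→G), site 40 (C→G), site 45 (G→A).
p = 11/48 = 0.229167.
d = −0.75 · ln(1 − (4/3)·0.229167) = −0.75 · ln(0.694444) = −0.75 · (-0.364644) = 0.2735.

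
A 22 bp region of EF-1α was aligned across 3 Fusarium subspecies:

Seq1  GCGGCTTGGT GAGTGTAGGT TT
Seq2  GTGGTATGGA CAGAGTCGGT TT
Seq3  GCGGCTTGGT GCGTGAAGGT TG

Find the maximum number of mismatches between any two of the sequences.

Pairwise Hamming distances:
  Seq1 vs Seq2: 7
  Seq1 vs Seq3: 3
  Seq2 vs Seq3: 10
The largest is 10, between Seq2 and Seq3.

10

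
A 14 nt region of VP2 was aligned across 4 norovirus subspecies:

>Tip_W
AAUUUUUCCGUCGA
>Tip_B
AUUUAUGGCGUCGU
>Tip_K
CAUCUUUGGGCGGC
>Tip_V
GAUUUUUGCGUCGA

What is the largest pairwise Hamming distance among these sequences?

Pairwise Hamming distances:
  Tip_W vs Tip_B: 5
  Tip_W vs Tip_K: 7
  Tip_W vs Tip_V: 2
  Tip_B vs Tip_K: 9
  Tip_B vs Tip_V: 5
  Tip_K vs Tip_V: 6
The largest is 9, between Tip_B and Tip_K.

9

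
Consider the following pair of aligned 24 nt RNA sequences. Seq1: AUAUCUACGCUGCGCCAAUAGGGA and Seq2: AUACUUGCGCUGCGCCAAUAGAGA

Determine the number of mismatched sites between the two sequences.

Differing sites — 4:U/C; 5:C/U; 7:A/G; 22:G/A.
That gives 4 mismatches out of 24 aligned sites, so the Hamming distance is 4.

4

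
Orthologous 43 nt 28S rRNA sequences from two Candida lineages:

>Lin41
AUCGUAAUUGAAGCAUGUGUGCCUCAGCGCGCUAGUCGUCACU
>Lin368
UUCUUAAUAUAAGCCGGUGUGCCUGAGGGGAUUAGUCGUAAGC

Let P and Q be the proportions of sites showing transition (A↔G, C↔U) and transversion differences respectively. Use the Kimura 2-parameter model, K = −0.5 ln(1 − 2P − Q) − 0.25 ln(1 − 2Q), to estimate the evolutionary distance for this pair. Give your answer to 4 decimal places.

0.4307

Mismatches occur at site 1 (A→U, transversion), site 4 (G→U, transversion), site 9 (U→A, transversion), site 10 (G→U, transversion), site 15 (A→C, transversion), site 16 (U→G, transversion), site 25 (C→G, transversion), site 28 (C→G, transversion), site 30 (C→G, transversion), site 31 (G→A, transition), site 32 (C→U, transition), site 40 (C→A, transversion), site 42 (C→G, transversion), site 43 (U→C, transition).
Of the 14 differences, 3 transitions and 11 transversions over 43 sites: P = 3/43 = 0.069767, Q = 11/43 = 0.255814.
d = −0.5·ln(0.604652) − 0.25·ln(0.488372) = −0.5·(-0.503102) − 0.25·(-0.716678) = 0.4307.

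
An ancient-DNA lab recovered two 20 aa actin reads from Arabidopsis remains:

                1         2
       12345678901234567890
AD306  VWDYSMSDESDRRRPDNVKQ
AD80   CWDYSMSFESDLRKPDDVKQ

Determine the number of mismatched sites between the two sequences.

5

The sequences differ at positions 1 (V/C), 8 (D/F), 12 (R/L), 14 (R/K), 17 (N/D).
That gives 5 mismatches out of 20 aligned sites, so the Hamming distance is 5.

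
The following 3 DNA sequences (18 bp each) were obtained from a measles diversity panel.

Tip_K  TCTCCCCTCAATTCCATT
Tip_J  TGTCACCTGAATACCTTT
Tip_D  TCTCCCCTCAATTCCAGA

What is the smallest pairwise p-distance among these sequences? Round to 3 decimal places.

0.111

Pairwise Hamming distances:
  Tip_K vs Tip_J: 5
  Tip_K vs Tip_D: 2
  Tip_J vs Tip_D: 7
The smallest is 2 mismatches, between Tip_K and Tip_D; p = 2/18 = 0.111.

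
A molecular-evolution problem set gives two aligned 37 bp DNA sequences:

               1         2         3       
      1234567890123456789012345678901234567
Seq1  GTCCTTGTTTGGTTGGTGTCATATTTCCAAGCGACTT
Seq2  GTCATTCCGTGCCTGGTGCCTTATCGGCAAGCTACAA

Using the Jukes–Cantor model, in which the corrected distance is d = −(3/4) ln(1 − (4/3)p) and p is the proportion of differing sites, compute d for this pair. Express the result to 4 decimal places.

The sequences differ at positions 4 (C/A), 7 (G/C), 8 (T/C), 9 (T/G), 12 (G/C), 13 (T/C), 19 (T/C), 21 (A/T), 25 (T/C), 26 (T/G), 27 (C/G), 33 (G/T), 36 (T/A), 37 (T/A).
p = 14/37 = 0.378378.
d = −0.75 · ln(1 − (4/3)·0.378378) = −0.75 · ln(0.495496) = −0.75 · (-0.702196) = 0.5266.

0.5266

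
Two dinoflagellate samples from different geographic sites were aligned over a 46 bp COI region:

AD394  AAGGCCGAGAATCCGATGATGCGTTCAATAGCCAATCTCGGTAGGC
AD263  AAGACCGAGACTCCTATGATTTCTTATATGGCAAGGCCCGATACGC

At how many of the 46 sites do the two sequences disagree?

The sequences differ at positions 4 (G/A), 11 (A/C), 15 (G/T), 21 (G/T), 22 (C/T), 23 (G/C), 26 (C/A), 27 (A/T), 30 (A/G), 33 (C/A), 35 (A/G), 36 (T/G), 38 (T/C), 41 (G/A), 44 (G/C).
That gives 15 mismatches out of 46 aligned sites, so the Hamming distance is 15.

15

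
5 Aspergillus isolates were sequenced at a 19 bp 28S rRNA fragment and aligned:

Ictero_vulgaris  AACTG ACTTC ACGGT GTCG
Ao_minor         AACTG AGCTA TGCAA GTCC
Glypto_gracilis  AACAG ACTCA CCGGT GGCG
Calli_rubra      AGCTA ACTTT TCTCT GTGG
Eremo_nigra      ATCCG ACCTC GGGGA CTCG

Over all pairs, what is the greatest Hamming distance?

12

Pairwise Hamming distances:
  Ictero_vulgaris vs Ao_minor: 9
  Ictero_vulgaris vs Glypto_gracilis: 5
  Ictero_vulgaris vs Calli_rubra: 7
  Ictero_vulgaris vs Eremo_nigra: 7
  Ao_minor vs Glypto_gracilis: 11
  Ao_minor vs Calli_rubra: 11
  Ao_minor vs Eremo_nigra: 9
  Glypto_gracilis vs Calli_rubra: 10
  Glypto_gracilis vs Eremo_nigra: 10
  Calli_rubra vs Eremo_nigra: 12
The largest is 12, between Calli_rubra and Eremo_nigra.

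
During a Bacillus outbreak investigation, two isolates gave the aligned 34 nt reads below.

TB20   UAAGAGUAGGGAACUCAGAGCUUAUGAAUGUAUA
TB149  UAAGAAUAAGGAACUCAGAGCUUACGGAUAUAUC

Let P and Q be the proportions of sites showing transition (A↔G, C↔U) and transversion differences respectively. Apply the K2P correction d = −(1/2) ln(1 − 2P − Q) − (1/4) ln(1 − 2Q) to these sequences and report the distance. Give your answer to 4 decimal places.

The sequences differ at positions 6 (G/A, transition), 9 (G/A, transition), 25 (U/C, transition), 27 (A/G, transition), 30 (G/A, transition), 34 (A/C, transversion).
Of the 6 differences, 5 transitions and 1 transversion over 34 sites: P = 5/34 = 0.147059, Q = 1/34 = 0.029412.
d = −0.5·ln(0.676470) − 0.25·ln(0.941176) = −0.5·(-0.390867) − 0.25·(-0.060625) = 0.2106.

0.2106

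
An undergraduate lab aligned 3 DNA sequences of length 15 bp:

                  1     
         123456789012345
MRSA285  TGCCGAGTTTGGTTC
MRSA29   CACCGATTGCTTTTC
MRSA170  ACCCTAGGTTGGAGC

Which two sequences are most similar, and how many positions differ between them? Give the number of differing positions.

Pairwise Hamming distances:
  MRSA285 vs MRSA29: 7
  MRSA285 vs MRSA170: 6
  MRSA29 vs MRSA170: 11
The smallest is 6, between MRSA285 and MRSA170.

6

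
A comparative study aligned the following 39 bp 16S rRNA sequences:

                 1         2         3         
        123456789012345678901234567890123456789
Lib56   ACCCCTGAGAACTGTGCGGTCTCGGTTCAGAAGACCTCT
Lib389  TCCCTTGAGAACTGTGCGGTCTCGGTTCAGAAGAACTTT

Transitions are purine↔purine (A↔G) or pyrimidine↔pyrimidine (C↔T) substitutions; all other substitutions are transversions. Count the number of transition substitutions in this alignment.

Mismatches occur at site 1 (A→T, transversion), site 5 (C→T, transition), site 35 (C→A, transversion), site 38 (C→T, transition).
Of the 4 differences, 2 transitions and 2 transversions, so the answer is 2.

2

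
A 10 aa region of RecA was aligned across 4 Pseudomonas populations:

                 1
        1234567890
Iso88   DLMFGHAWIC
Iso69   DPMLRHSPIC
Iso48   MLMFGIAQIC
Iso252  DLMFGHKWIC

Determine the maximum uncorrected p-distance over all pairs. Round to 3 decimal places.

Pairwise Hamming distances:
  Iso88 vs Iso69: 5
  Iso88 vs Iso48: 3
  Iso88 vs Iso252: 1
  Iso69 vs Iso48: 7
  Iso69 vs Iso252: 5
  Iso48 vs Iso252: 4
The largest is 7 mismatches, between Iso69 and Iso48; p = 7/10 = 0.700.

0.700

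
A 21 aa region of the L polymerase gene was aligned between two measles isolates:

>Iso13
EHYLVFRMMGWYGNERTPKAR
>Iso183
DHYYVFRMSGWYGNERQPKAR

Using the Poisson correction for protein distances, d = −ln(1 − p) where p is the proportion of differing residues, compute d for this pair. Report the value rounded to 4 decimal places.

Mismatches occur at site 1 (E/D), site 4 (L/Y), site 9 (M/S), site 17 (T/Q).
p = 4/21 = 0.190476.
d = −ln(1 − 0.190476) = −ln(0.809524) = 0.2113.

0.2113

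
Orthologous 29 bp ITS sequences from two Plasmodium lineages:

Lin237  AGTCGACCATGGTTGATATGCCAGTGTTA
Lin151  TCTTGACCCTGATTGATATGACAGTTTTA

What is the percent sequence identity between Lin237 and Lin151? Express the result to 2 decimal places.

75.86%

Differing sites — 1:A/T; 2:G/C; 4:C/T; 9:A/C; 12:G/A; 21:C/A; 26:G/T.
22 of the 29 sites match, so the percent identity is 22/29 × 100 = 75.86%.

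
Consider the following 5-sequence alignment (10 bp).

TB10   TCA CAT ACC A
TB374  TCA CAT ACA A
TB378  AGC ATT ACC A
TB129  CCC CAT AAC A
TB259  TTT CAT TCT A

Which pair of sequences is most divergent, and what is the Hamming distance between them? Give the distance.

Pairwise Hamming distances:
  TB10 vs TB374: 1
  TB10 vs TB378: 5
  TB10 vs TB129: 3
  TB10 vs TB259: 4
  TB374 vs TB378: 6
  TB374 vs TB129: 4
  TB374 vs TB259: 4
  TB378 vs TB129: 5
  TB378 vs TB259: 7
  TB129 vs TB259: 6
The largest is 7, between TB378 and TB259.

7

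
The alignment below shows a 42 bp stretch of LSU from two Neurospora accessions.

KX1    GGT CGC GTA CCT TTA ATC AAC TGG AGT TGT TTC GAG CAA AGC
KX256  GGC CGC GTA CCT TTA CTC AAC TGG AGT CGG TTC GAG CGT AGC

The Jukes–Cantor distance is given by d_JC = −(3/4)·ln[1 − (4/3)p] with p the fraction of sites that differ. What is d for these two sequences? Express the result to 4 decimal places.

0.1585

Differing sites — 3:T/C; 16:A/C; 28:T/C; 30:T/G; 38:A/G; 39:A/T.
p = 6/42 = 0.142857.
d = −0.75 · ln(1 − (4/3)·0.142857) = −0.75 · ln(0.809524) = −0.75 · (-0.211309) = 0.1585.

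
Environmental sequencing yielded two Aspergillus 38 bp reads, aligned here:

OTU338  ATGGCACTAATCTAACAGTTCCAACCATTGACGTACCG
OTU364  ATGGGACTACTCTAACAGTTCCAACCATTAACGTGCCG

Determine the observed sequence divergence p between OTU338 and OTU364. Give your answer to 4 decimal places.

0.1053

Differing sites — 5:C/G; 10:A/C; 30:G/A; 35:A/G.
There are 4 differences over 38 sites, so p = 4/38 = 0.1053.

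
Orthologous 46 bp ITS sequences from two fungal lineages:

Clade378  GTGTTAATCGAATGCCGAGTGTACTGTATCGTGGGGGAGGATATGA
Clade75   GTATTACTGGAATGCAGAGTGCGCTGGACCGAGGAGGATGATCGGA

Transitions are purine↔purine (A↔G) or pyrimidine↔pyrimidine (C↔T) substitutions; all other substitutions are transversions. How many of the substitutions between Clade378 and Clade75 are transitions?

Mismatches occur at site 3 (G↔A, transition), site 7 (A↔C, transversion), site 9 (C↔G, transversion), site 16 (C↔A, transversion), site 22 (T↔C, transition), site 23 (A↔G, transition), site 27 (T↔G, transversion), site 29 (T↔C, transition), site 32 (T↔A, transversion), site 35 (G↔A, transition), site 39 (G↔T, transversion), site 43 (A↔C, transversion), site 44 (T↔G, transversion).
Of the 13 differences, 5 transitions and 8 transversions, so the answer is 5.

5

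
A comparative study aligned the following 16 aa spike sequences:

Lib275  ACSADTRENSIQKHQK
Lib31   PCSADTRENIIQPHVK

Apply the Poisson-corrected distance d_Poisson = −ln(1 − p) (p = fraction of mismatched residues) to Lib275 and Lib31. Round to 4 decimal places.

0.2877

Mismatches occur at site 1 (A↔P), site 10 (S↔I), site 13 (K↔P), site 15 (Q↔V).
p = 4/16 = 0.250000.
d = −ln(1 − 0.250000) = −ln(0.750000) = 0.2877.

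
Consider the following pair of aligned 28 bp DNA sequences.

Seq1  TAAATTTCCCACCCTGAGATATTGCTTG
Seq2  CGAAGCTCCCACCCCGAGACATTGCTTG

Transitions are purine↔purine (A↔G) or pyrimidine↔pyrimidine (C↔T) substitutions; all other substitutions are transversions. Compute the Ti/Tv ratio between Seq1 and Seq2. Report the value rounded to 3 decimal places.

Mismatches occur at site 1 (T→C, transition), site 2 (A→G, transition), site 5 (T→G, transversion), site 6 (T→C, transition), site 15 (T→C, transition), site 20 (T→C, transition).
Of the 6 differences, 5 transitions and 1 transversion, so Ti/Tv = 5/1 = 5.000.

5.000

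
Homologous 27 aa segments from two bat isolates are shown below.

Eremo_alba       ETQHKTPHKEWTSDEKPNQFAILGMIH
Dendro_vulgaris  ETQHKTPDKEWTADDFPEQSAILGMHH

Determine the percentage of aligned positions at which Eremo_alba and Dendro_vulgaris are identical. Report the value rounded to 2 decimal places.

The sequences differ at positions 8 (H/D), 13 (S/A), 15 (E/D), 16 (K/F), 18 (N/E), 20 (F/S), 26 (I/H).
20 of the 27 sites match, so the percent identity is 20/27 × 100 = 74.07%.

74.07%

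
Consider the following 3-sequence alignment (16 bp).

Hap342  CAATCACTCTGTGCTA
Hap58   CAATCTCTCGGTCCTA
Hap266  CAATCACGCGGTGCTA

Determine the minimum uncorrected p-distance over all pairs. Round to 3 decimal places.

0.125

Pairwise Hamming distances:
  Hap342 vs Hap58: 3
  Hap342 vs Hap266: 2
  Hap58 vs Hap266: 3
The smallest is 2 mismatches, between Hap342 and Hap266; p = 2/16 = 0.125.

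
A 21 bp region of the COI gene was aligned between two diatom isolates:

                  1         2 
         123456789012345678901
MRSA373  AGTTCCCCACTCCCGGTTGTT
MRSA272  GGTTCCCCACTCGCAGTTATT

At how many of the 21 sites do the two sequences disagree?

Differing sites — 1:A/G; 13:C/G; 15:G/A; 19:G/A.
That gives 4 mismatches out of 21 aligned sites, so the Hamming distance is 4.

4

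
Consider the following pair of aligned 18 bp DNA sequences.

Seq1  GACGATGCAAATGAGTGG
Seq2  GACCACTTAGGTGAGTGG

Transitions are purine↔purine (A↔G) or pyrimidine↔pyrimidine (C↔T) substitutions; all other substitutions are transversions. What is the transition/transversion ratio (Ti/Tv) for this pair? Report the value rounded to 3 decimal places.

The sequences differ at positions 4 (G/C, transversion), 6 (T/C, transition), 7 (G/T, transversion), 8 (C/T, transition), 10 (A/G, transition), 11 (A/G, transition).
Of the 6 differences, 4 transitions and 2 transversions, so Ti/Tv = 4/2 = 2.000.

2.000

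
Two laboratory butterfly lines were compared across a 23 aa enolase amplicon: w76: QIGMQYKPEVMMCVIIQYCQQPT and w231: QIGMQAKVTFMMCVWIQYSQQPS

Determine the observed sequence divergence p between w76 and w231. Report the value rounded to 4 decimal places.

Differing sites — 6:Y/A; 8:P/V; 9:E/T; 10:V/F; 15:I/W; 19:C/S; 23:T/S.
There are 7 differences over 23 sites, so p = 7/23 = 0.3043.

0.3043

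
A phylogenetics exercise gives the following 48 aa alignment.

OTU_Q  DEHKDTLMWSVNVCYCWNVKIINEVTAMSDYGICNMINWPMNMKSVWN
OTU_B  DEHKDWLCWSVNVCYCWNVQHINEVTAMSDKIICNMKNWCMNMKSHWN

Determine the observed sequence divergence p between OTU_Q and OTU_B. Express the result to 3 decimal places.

Differing sites — 6:T/W; 8:M/C; 20:K/Q; 21:I/H; 31:Y/K; 32:G/I; 37:I/K; 40:P/C; 46:V/H.
There are 9 differences over 48 sites, so p = 9/48 = 0.188.

0.188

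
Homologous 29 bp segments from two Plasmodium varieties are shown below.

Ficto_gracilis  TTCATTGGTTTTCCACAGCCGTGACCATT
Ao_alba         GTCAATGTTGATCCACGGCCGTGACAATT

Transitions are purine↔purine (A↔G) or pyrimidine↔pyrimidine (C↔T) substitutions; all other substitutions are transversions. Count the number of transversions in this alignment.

The sequences differ at positions 1 (T/G, transversion), 5 (T/A, transversion), 8 (G/T, transversion), 10 (T/G, transversion), 11 (T/A, transversion), 17 (A/G, transition), 26 (C/A, transversion).
Of the 7 differences, 1 transition and 6 transversions, so the answer is 6.

6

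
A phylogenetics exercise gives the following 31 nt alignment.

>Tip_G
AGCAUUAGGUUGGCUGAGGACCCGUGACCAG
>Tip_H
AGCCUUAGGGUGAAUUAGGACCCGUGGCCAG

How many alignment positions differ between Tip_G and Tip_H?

6

The sequences differ at positions 4 (A/C), 10 (U/G), 13 (G/A), 14 (C/A), 16 (G/U), 27 (A/G).
That gives 6 mismatches out of 31 aligned sites, so the Hamming distance is 6.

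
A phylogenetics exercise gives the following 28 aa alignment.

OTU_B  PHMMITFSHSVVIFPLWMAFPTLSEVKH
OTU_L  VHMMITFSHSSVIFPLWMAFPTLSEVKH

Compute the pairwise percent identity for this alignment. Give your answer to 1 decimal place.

Differing sites — 1:P/V; 11:V/S.
26 of the 28 sites match, so the percent identity is 26/28 × 100 = 92.9%.

92.9%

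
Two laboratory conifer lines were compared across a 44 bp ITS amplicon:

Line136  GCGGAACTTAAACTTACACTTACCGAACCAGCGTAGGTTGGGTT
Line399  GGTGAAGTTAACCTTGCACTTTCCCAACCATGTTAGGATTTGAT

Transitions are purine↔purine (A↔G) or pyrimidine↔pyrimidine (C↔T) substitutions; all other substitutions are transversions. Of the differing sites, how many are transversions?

The sequences differ at positions 2 (C/G, transversion), 3 (G/T, transversion), 7 (C/G, transversion), 12 (A/C, transversion), 16 (A/G, transition), 22 (A/T, transversion), 25 (G/C, transversion), 31 (G/T, transversion), 32 (C/G, transversion), 33 (G/T, transversion), 38 (T/A, transversion), 40 (G/T, transversion), 41 (G/T, transversion), 43 (T/A, transversion).
Of the 14 differences, 1 transition and 13 transversions, so the answer is 13.

13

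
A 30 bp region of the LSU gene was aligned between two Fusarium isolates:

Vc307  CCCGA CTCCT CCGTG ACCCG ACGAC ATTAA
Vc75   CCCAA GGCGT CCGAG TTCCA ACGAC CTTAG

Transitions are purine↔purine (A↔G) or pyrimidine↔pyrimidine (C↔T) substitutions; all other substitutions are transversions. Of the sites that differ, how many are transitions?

4

The sequences differ at positions 4 (G/A, transition), 6 (C/G, transversion), 7 (T/G, transversion), 9 (C/G, transversion), 14 (T/A, transversion), 16 (A/T, transversion), 17 (C/T, transition), 20 (G/A, transition), 26 (A/C, transversion), 30 (A/G, transition).
Of the 10 differences, 4 transitions and 6 transversions, so the answer is 4.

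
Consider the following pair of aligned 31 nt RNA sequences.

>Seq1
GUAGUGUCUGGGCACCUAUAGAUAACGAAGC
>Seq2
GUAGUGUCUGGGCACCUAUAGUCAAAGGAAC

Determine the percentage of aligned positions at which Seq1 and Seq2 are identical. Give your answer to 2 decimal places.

83.87%

Mismatches occur at site 22 (A→U), site 23 (U→C), site 26 (C→A), site 28 (A→G), site 30 (G→A).
26 of the 31 sites match, so the percent identity is 26/31 × 100 = 83.87%.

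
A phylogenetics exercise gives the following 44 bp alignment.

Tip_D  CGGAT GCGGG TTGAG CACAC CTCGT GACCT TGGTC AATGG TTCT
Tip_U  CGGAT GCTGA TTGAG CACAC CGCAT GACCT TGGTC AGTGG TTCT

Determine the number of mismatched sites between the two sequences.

Mismatches occur at site 8 (G↔T), site 10 (G↔A), site 22 (T↔G), site 24 (G↔A), site 37 (A↔G).
That gives 5 mismatches out of 44 aligned sites, so the Hamming distance is 5.

5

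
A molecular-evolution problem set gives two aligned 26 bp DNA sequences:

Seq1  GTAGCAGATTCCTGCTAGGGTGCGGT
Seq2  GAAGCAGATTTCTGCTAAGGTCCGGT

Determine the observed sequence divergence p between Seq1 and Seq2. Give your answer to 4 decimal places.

Differing sites — 2:T/A; 11:C/T; 18:G/A; 22:G/C.
There are 4 differences over 26 sites, so p = 4/26 = 0.1538.

0.1538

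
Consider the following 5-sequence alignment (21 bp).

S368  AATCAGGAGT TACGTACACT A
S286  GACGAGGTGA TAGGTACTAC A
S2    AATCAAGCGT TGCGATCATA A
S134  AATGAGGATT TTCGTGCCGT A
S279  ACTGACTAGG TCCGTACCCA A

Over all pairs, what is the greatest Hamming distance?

Pairwise Hamming distances:
  S368 vs S286: 9
  S368 vs S2: 7
  S368 vs S134: 6
  S368 vs S279: 8
  S286 vs S2: 13
  S286 vs S134: 11
  S286 vs S279: 12
  S2 vs S134: 10
  S2 vs S279: 11
  S134 vs S279: 9
The largest is 13, between S286 and S2.

13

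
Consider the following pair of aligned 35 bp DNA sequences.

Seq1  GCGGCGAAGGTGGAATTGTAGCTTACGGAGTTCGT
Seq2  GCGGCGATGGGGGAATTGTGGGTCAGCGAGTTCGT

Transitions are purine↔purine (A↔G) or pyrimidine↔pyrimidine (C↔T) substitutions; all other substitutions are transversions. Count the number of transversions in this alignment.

5

Differing sites — 8:A/T (Tv); 11:T/G (Tv); 20:A/G (Ti); 22:C/G (Tv); 24:T/C (Ti); 26:C/G (Tv); 27:G/C (Tv).
Of the 7 differences, 2 transitions and 5 transversions, so the answer is 5.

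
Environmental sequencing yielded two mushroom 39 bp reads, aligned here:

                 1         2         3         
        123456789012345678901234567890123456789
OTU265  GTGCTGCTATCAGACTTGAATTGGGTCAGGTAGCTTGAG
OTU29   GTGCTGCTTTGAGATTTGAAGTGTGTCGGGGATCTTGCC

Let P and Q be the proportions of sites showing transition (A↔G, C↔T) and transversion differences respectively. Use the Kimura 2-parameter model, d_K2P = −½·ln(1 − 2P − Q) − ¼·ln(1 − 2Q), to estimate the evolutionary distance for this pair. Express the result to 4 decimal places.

The sequences differ at positions 9 (A/T, transversion), 11 (C/G, transversion), 15 (C/T, transition), 21 (T/G, transversion), 24 (G/T, transversion), 28 (A/G, transition), 31 (T/G, transversion), 33 (G/T, transversion), 38 (A/C, transversion), 39 (G/C, transversion).
Of the 10 differences, 2 transitions and 8 transversions over 39 sites: P = 2/39 = 0.051282, Q = 8/39 = 0.205128.
d = −0.5·ln(0.692308) − 0.25·ln(0.589744) = −0.5·(-0.367724) − 0.25·(-0.528067) = 0.3159.

0.3159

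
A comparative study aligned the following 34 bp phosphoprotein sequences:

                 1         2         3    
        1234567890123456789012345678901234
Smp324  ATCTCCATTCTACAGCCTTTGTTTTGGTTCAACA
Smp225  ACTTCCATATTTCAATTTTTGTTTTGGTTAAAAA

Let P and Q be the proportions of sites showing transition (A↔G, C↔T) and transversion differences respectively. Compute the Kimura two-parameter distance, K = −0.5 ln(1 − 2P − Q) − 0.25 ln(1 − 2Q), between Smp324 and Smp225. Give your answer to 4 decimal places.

0.3851

Mismatches occur at site 2 (T/C, transition), site 3 (C/T, transition), site 9 (T/A, transversion), site 10 (C/T, transition), site 12 (A/T, transversion), site 15 (G/A, transition), site 16 (C/T, transition), site 17 (C/T, transition), site 30 (C/A, transversion), site 33 (C/A, transversion).
Of the 10 differences, 6 transitions and 4 transversions over 34 sites: P = 6/34 = 0.176471, Q = 4/34 = 0.117647.
d = −0.5·ln(0.529411) − 0.25·ln(0.764706) = −0.5·(-0.635990) − 0.25·(-0.268264) = 0.3851.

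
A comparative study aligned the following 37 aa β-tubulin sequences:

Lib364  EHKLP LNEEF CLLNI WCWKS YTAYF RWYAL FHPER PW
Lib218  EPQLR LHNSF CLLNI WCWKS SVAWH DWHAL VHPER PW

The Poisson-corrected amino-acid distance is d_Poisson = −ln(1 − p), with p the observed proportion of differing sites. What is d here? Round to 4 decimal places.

0.4329

Mismatches occur at site 2 (H/P), site 3 (K/Q), site 5 (P/R), site 7 (N/H), site 8 (E/N), site 9 (E/S), site 21 (Y/S), site 22 (T/V), site 24 (Y/W), site 25 (F/H), site 26 (R/D), site 28 (Y/H), site 31 (F/V).
p = 13/37 = 0.351351.
d = −ln(1 − 0.351351) = −ln(0.648649) = 0.4329.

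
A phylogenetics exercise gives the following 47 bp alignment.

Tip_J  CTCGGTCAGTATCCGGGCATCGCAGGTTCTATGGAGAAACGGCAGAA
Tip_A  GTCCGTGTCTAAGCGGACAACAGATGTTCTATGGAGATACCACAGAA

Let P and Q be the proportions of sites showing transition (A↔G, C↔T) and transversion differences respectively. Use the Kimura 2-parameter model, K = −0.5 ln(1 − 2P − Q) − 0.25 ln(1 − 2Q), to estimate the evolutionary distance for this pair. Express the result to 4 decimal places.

The sequences differ at positions 1 (C/G, transversion), 4 (G/C, transversion), 7 (C/G, transversion), 8 (A/T, transversion), 9 (G/C, transversion), 12 (T/A, transversion), 13 (C/G, transversion), 17 (G/A, transition), 20 (T/A, transversion), 22 (G/A, transition), 23 (C/G, transversion), 25 (G/T, transversion), 38 (A/T, transversion), 41 (G/C, transversion), 42 (G/A, transition).
Of the 15 differences, 3 transitions and 12 transversions over 47 sites: P = 3/47 = 0.063830, Q = 12/47 = 0.255319.
d = −0.5·ln(0.617021) − 0.25·ln(0.489362) = −0.5·(-0.482852) − 0.25·(-0.714653) = 0.4201.

0.4201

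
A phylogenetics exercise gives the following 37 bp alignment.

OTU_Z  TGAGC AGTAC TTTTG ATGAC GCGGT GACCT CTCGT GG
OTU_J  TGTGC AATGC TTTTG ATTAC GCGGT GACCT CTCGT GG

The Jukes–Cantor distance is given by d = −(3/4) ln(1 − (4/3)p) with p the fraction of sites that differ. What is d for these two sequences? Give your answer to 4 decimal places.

0.1167

Differing sites — 3:A/T; 7:G/A; 9:A/G; 18:G/T.
p = 4/37 = 0.108108.
d = −0.75 · ln(1 − (4/3)·0.108108) = −0.75 · ln(0.855856) = −0.75 · (-0.155653) = 0.1167.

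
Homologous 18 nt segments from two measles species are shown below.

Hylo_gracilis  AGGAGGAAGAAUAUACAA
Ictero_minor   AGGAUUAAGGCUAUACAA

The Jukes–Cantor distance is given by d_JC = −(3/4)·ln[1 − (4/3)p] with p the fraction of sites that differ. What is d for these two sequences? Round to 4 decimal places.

Differing sites — 5:G/U; 6:G/U; 10:A/G; 11:A/C.
p = 4/18 = 0.222222.
d = −0.75 · ln(1 − (4/3)·0.222222) = −0.75 · ln(0.703704) = −0.75 · (-0.351397) = 0.2635.

0.2635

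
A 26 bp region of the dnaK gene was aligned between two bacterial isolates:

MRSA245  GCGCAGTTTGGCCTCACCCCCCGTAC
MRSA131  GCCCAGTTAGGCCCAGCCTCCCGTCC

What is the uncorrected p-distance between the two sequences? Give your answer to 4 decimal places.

Differing sites — 3:G/C; 9:T/A; 14:T/C; 15:C/A; 16:A/G; 19:C/T; 25:A/C.
There are 7 differences over 26 sites, so p = 7/26 = 0.2692.

0.2692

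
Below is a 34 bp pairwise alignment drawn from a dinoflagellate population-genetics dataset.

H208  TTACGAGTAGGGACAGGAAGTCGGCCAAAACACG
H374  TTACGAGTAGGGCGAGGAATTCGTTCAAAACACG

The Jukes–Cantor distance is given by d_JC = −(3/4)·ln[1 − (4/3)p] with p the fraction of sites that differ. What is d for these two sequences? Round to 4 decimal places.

0.1637

Mismatches occur at site 13 (A/C), site 14 (C/G), site 20 (G/T), site 24 (G/T), site 25 (C/T).
p = 5/34 = 0.147059.
d = −0.75 · ln(1 − (4/3)·0.147059) = −0.75 · ln(0.803921) = −0.75 · (-0.218254) = 0.1637.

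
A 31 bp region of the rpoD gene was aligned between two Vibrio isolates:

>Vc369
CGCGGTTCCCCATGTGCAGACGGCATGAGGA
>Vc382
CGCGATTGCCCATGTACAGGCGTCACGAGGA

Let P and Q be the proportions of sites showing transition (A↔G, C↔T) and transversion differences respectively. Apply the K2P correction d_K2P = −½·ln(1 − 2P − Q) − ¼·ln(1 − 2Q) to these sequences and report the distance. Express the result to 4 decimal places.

Differing sites — 5:G/A (Ti); 8:C/G (Tv); 16:G/A (Ti); 20:A/G (Ti); 23:G/T (Tv); 26:T/C (Ti).
Of the 6 differences, 4 transitions and 2 transversions over 31 sites: P = 4/31 = 0.129032, Q = 2/31 = 0.064516.
d = −0.5·ln(0.677420) − 0.25·ln(0.870968) = −0.5·(-0.389464) − 0.25·(-0.138150) = 0.2293.

0.2293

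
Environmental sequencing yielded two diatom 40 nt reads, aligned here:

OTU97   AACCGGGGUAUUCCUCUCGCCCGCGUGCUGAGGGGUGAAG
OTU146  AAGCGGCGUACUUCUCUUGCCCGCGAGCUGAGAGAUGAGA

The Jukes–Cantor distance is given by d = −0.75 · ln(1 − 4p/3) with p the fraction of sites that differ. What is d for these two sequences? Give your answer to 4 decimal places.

Mismatches occur at site 3 (C→G), site 7 (G→C), site 11 (U→C), site 13 (C→U), site 18 (C→U), site 26 (U→A), site 33 (G→A), site 35 (G→A), site 39 (A→G), site 40 (G→A).
p = 10/40 = 0.250000.
d = −0.75 · ln(1 − (4/3)·0.250000) = −0.75 · ln(0.666667) = −0.75 · (-0.405465) = 0.3041.

0.3041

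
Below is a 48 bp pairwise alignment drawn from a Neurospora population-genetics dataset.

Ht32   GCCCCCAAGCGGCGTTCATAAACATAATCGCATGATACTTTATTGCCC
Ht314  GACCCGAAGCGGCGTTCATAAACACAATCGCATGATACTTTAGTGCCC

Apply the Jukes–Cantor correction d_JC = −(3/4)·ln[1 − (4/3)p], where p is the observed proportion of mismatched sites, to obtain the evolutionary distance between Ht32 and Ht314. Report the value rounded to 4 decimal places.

Mismatches occur at site 2 (C/A), site 6 (C/G), site 25 (T/C), site 43 (T/G).
p = 4/48 = 0.083333.
d = −0.75 · ln(1 − (4/3)·0.083333) = −0.75 · ln(0.888889) = −0.75 · (-0.117783) = 0.0883.

0.0883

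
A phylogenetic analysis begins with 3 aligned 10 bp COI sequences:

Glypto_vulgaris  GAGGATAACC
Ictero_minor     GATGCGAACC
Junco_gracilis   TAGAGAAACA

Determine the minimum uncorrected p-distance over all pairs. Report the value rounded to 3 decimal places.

Pairwise Hamming distances:
  Glypto_vulgaris vs Ictero_minor: 3
  Glypto_vulgaris vs Junco_gracilis: 5
  Ictero_minor vs Junco_gracilis: 6
The smallest is 3 mismatches, between Glypto_vulgaris and Ictero_minor; p = 3/10 = 0.300.

0.300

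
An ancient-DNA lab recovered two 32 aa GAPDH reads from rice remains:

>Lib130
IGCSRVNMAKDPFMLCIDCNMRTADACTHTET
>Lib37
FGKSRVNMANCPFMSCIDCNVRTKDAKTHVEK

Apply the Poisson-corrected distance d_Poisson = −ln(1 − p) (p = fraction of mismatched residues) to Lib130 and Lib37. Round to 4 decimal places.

Mismatches occur at site 1 (I↔F), site 3 (C↔K), site 10 (K↔N), site 11 (D↔C), site 15 (L↔S), site 21 (M↔V), site 24 (A↔K), site 27 (C↔K), site 30 (T↔V), site 32 (T↔K).
p = 10/32 = 0.312500.
d = −ln(1 − 0.312500) = −ln(0.687500) = 0.3747.

0.3747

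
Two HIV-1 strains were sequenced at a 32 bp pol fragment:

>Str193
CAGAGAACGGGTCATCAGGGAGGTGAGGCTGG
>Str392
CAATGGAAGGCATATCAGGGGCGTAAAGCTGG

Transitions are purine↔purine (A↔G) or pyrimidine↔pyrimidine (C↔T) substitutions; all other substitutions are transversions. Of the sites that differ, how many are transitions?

The sequences differ at positions 3 (G/A, transition), 4 (A/T, transversion), 6 (A/G, transition), 8 (C/A, transversion), 11 (G/C, transversion), 12 (T/A, transversion), 13 (C/T, transition), 21 (A/G, transition), 22 (G/C, transversion), 25 (G/A, transition), 27 (G/A, transition).
Of the 11 differences, 6 transitions and 5 transversions, so the answer is 6.

6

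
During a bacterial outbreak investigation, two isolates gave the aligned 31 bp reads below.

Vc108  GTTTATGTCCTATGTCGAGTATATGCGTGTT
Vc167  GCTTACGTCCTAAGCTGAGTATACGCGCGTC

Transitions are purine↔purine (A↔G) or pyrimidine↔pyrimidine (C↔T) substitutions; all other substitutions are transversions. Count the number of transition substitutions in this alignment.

7

The sequences differ at positions 2 (T/C, transition), 6 (T/C, transition), 13 (T/A, transversion), 15 (T/C, transition), 16 (C/T, transition), 24 (T/C, transition), 28 (T/C, transition), 31 (T/C, transition).
Of the 8 differences, 7 transitions and 1 transversion, so the answer is 7.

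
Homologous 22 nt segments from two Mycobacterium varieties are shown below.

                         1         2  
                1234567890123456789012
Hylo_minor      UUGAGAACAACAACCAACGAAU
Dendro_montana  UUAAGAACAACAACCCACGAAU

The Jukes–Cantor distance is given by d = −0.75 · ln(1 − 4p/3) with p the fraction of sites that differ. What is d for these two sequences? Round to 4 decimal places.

Differing sites — 3:G/A; 16:A/C.
p = 2/22 = 0.090909.
d = −0.75 · ln(1 − (4/3)·0.090909) = −0.75 · ln(0.878788) = −0.75 · (-0.129212) = 0.0969.

0.0969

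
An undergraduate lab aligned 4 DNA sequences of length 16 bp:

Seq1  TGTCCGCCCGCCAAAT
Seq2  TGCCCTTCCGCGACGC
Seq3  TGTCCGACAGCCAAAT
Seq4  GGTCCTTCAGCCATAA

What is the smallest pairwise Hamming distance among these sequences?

Pairwise Hamming distances:
  Seq1 vs Seq2: 7
  Seq1 vs Seq3: 2
  Seq1 vs Seq4: 6
  Seq2 vs Seq3: 8
  Seq2 vs Seq4: 7
  Seq3 vs Seq4: 5
The smallest is 2, between Seq1 and Seq3.

2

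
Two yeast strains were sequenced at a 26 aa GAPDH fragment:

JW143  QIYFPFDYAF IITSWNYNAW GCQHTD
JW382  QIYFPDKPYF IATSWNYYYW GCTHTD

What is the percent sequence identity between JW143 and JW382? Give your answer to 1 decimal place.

The sequences differ at positions 6 (F/D), 7 (D/K), 8 (Y/P), 9 (A/Y), 12 (I/A), 18 (N/Y), 19 (A/Y), 23 (Q/T).
18 of the 26 sites match, so the percent identity is 18/26 × 100 = 69.2%.

69.2%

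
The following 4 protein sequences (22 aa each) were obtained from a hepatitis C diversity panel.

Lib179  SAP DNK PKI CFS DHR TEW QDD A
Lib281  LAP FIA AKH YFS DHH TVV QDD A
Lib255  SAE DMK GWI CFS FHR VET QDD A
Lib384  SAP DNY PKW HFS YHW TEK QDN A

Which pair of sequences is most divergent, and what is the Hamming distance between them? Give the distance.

Pairwise Hamming distances:
  Lib179 vs Lib281: 10
  Lib179 vs Lib255: 7
  Lib179 vs Lib384: 7
  Lib281 vs Lib255: 14
  Lib281 vs Lib384: 12
  Lib255 vs Lib384: 12
The largest is 14, between Lib281 and Lib255.

14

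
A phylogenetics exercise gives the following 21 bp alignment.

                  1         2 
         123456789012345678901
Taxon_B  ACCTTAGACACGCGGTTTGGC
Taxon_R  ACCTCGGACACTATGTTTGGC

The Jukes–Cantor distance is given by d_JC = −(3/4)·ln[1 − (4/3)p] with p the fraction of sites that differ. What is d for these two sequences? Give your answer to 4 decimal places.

0.2865

The sequences differ at positions 5 (T/C), 6 (A/G), 12 (G/T), 13 (C/A), 14 (G/T).
p = 5/21 = 0.238095.
d = −0.75 · ln(1 − (4/3)·0.238095) = −0.75 · ln(0.682540) = −0.75 · (-0.381934) = 0.2865.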